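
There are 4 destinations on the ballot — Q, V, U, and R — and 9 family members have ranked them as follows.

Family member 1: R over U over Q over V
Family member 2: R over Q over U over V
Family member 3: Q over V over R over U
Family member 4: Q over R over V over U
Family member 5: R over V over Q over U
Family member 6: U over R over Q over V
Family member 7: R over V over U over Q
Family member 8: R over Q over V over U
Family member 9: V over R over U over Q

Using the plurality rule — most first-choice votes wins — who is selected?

First-place vote totals:
  Q: 2
  V: 1
  U: 1
  R: 5
R has the most first-place votes.

R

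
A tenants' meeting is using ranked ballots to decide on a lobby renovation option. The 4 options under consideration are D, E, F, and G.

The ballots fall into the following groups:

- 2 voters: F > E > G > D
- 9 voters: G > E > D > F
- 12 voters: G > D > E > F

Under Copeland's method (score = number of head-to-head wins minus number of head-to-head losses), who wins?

Pairwise results:
  D vs E: D wins 12–11.
  D vs F: D wins 21–2.
  D vs G: G wins 23–0.
  E vs F: E wins 21–2.
  E vs G: G wins 21–2.
  F vs G: G wins 21–2.
Copeland scores (wins − losses):
  D: 2 − 1 = 1
  E: 1 − 2 = -1
  F: 0 − 3 = -3
  G: 3 − 0 = 3
G has the best Copeland score.

G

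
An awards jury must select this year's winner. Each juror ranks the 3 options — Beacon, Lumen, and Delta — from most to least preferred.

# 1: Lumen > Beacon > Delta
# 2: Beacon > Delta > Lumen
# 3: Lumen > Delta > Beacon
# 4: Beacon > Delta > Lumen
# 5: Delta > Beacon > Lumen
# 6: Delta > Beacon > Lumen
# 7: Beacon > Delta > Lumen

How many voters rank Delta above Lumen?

Ballots ranking Delta above Lumen: 5.
Ballots ranking Lumen above Delta: 2.
So 5 of 7 voters prefer Delta to Lumen.

5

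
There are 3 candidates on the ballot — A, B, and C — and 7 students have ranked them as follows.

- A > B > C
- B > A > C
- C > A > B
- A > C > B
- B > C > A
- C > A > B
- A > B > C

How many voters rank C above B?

3

Ballots ranking C above B: 3.
Ballots ranking B above C: 4.
So 3 of 7 voters prefer C to B.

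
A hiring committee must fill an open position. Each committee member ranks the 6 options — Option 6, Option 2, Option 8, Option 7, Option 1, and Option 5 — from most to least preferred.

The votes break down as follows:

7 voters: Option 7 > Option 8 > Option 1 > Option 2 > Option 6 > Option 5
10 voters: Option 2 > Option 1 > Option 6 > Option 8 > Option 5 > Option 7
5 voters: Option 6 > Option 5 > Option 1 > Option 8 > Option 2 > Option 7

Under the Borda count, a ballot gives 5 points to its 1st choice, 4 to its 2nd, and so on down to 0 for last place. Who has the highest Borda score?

Borda scores:
  Option 6: 7·1 + 10·3 + 5·5 = 62
  Option 2: 7·2 + 10·5 + 5·1 = 69
  Option 8: 7·4 + 10·2 + 5·2 = 58
  Option 7: 7·5 + 10·0 + 5·0 = 35
  Option 1: 7·3 + 10·4 + 5·3 = 76
  Option 5: 7·0 + 10·1 + 5·4 = 30
Option 1 has the highest total.

Option 1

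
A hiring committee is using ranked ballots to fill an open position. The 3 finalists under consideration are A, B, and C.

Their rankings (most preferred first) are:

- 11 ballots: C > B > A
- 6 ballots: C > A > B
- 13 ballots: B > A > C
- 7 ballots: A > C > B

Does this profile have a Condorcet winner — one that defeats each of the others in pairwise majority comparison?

No

Head-to-head results (37 voters total):
A vs B: B wins 24–13.
A vs C: A wins 20–17.
B vs C: C wins 24–13.
No candidate beats all others: A beats C beats B beats A, a majority cycle.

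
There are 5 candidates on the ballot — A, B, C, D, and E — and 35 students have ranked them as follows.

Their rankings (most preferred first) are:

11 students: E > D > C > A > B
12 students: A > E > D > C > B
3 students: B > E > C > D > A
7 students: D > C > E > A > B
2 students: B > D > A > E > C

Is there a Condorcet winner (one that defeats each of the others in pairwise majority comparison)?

Yes

Head-to-head results (35 voters total):
A vs B: A wins 30–5.
A vs C: C wins 21–14.
A vs D: D wins 23–12.
A vs E: E wins 21–14.
B vs C: C wins 30–5.
B vs D: D wins 30–5.
B vs E: E wins 30–5.
C vs D: D wins 32–3.
C vs E: E wins 28–7.
D vs E: E wins 26–9.
E beats each rival — A (21–14), B (30–5), C (28–7), D (26–9) — so E is the Condorcet winner.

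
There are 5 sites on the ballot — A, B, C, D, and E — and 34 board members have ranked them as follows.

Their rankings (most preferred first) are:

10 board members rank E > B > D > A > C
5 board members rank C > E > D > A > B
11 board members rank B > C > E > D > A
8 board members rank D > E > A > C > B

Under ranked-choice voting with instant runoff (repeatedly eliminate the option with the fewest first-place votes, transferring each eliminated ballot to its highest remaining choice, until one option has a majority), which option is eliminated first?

Round 1: B 11, E 10, D 8, C 5, A 0. A has the fewest and is eliminated.
Round 2: B 11, E 10, D 8, C 5. C has the fewest and is eliminated.
Round 3: E 15, B 11, D 8. D has the fewest and is eliminated.
Round 4: E 23, B 11. E has a majority.

A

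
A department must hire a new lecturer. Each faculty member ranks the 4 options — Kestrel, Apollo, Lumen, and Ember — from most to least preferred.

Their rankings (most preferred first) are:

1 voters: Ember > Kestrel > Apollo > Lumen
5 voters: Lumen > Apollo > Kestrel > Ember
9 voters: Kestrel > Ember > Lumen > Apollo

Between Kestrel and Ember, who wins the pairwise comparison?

Ballots ranking Kestrel above Ember: 5+9 = 14.
Ballots ranking Ember above Kestrel: 1.
Kestrel wins the head-to-head, 14–1.

Kestrel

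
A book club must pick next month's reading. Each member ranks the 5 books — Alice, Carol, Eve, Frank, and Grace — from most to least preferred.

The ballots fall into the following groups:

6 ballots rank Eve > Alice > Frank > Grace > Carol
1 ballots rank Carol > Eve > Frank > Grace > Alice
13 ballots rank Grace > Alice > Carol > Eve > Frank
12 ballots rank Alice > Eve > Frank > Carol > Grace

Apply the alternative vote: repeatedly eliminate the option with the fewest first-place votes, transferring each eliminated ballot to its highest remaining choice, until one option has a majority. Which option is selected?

Round 1: Grace 13, Alice 12, Eve 6, Carol 1, Frank 0. Frank has the fewest and is eliminated.
Round 2: Grace 13, Alice 12, Eve 6, Carol 1. Carol has the fewest and is eliminated.
Round 3: Grace 13, Alice 12, Eve 7. Eve has the fewest and is eliminated.
Round 4: Alice 18, Grace 14. Alice has a majority.

Alice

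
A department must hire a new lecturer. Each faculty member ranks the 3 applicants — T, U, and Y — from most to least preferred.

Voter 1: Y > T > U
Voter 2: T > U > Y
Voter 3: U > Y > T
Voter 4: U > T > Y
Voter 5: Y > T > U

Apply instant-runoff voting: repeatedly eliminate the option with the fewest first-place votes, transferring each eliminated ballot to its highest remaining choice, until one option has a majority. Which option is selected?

Round 1: U 2, Y 2, T 1. T has the fewest and is eliminated.
Round 2: U 3, Y 2. U has a majority.

U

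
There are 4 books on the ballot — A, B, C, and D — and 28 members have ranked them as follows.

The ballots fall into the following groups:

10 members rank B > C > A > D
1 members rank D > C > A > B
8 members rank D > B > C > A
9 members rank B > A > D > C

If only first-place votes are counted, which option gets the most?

B

First-place vote totals:
  A: 0
  B: 19
  C: 0
  D: 9
B has the most first-place votes.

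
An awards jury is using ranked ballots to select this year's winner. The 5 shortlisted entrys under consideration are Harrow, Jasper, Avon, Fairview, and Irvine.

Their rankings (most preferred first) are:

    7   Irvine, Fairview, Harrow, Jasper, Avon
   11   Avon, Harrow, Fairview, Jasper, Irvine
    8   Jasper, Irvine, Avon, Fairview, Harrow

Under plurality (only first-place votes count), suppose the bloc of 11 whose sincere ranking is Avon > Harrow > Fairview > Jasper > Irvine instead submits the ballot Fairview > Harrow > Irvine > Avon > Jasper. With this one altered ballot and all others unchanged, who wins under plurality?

First-place totals with the altered ballot: Harrow 0, Jasper 8, Avon 0, Fairview 11, Irvine 7.
The switch changes the winner from Avon to Fairview.

Fairview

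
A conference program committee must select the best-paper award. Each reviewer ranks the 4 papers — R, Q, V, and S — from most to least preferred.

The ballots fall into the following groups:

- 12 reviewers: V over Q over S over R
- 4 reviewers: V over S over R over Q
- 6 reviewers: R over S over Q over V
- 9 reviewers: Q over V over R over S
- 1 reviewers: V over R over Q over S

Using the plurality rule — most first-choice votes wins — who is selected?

V

First-place vote totals:
  R: 6
  Q: 9
  V: 17
  S: 0
V has the most first-place votes.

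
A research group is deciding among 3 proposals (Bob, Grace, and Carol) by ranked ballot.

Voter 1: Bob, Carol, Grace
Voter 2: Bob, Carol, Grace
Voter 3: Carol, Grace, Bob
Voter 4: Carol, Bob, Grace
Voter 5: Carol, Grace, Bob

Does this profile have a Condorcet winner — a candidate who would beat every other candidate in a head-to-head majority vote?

Yes

Head-to-head results (5 voters total):
Bob vs Grace: Bob wins 3–2.
Bob vs Carol: Carol wins 3–2.
Grace vs Carol: Carol wins 5–0.
Carol beats each rival — Bob (3–2), Grace (5–0) — so Carol is the Condorcet winner.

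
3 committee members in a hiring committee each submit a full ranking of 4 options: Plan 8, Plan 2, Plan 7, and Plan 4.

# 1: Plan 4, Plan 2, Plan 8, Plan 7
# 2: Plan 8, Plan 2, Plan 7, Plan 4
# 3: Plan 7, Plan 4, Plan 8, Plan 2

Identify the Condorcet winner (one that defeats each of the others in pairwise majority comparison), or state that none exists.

There is no Condorcet winner

Head-to-head results (3 voters total):
Plan 8 vs Plan 2: Plan 8 wins 2–1.
Plan 8 vs Plan 7: Plan 8 wins 2–1.
Plan 8 vs Plan 4: Plan 4 wins 2–1.
Plan 2 vs Plan 7: Plan 2 wins 2–1.
Plan 2 vs Plan 4: Plan 4 wins 2–1.
Plan 7 vs Plan 4: Plan 7 wins 2–1.
No candidate beats all others: Plan 8 beats Plan 7 beats Plan 4 beats Plan 8, a majority cycle.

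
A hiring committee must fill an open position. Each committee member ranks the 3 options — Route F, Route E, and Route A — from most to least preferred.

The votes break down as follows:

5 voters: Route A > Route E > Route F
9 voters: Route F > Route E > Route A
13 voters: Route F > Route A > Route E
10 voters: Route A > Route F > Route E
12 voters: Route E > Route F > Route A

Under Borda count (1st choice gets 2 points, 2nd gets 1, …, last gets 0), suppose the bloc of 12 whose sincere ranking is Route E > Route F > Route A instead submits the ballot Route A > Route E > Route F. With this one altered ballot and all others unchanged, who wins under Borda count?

Route A

Borda totals with the altered ballot: Route F 54, Route E 26, Route A 67.
The switch changes the winner from Route F to Route A.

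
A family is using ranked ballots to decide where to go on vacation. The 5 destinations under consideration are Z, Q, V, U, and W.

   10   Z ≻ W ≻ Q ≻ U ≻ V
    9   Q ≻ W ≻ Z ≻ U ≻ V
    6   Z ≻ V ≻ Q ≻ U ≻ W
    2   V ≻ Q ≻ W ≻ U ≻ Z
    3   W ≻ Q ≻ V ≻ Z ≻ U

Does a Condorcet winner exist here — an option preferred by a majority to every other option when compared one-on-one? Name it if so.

Head-to-head results (30 voters total):
Z vs Q: Z wins 16–14.
Z vs V: Z wins 25–5.
Z vs U: Z wins 28–2.
Z vs W: Z wins 16–14.
Q vs V: Q wins 22–8.
Q vs U: Q wins 30–0.
Q vs W: Q wins 17–13.
V vs U: U wins 19–11.
V vs W: W wins 22–8.
U vs W: W wins 24–6.
Z beats each rival — Q (16–14), V (25–5), U (28–2), W (16–14) — so Z is the Condorcet winner.

Z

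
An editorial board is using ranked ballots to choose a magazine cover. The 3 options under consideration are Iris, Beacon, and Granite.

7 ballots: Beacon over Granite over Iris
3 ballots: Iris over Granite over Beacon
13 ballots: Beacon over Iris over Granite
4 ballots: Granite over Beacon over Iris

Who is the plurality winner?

Beacon

First-place vote totals:
  Iris: 3
  Beacon: 20
  Granite: 4
Beacon has the most first-place votes.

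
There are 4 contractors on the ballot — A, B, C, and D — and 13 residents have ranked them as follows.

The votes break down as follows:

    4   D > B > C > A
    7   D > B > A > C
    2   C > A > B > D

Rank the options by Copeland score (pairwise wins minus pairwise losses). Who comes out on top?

Pairwise results:
  A vs B: B wins 11–2.
  A vs C: A wins 7–6.
  A vs D: D wins 11–2.
  B vs C: B wins 11–2.
  B vs D: D wins 11–2.
  C vs D: D wins 11–2.
Copeland scores (wins − losses):
  A: 1 − 2 = -1
  B: 2 − 1 = 1
  C: 0 − 3 = -3
  D: 3 − 0 = 3
D has the best Copeland score.

D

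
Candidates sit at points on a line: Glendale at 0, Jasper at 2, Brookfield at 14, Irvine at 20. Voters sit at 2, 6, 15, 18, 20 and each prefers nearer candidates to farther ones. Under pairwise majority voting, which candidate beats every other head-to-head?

With single-peaked preferences on a line, the Condorcet winner is the candidate closest to the median voter.
The median voter (position 15) is closest to Brookfield at 14.
Check: Brookfield vs Jasper — voters closer to Brookfield: 3 of 5.

Brookfield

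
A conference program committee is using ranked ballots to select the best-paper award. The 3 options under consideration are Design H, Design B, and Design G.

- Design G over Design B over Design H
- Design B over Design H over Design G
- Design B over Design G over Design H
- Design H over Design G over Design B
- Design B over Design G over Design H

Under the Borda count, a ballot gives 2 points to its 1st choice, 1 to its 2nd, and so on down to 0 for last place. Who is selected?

Borda scores:
  Design H: 0 + 1 + 0 + 2 + 0 = 3
  Design B: 1 + 2 + 2 + 0 + 2 = 7
  Design G: 2 + 0 + 1 + 1 + 1 = 5
Design B has the highest total.

Design B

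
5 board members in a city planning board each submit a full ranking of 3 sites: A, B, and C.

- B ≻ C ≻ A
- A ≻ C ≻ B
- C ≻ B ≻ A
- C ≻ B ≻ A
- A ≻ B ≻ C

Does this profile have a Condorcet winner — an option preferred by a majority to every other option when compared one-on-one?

Yes

Head-to-head results (5 voters total):
A vs B: B wins 3–2.
A vs C: C wins 3–2.
B vs C: C wins 3–2.
C beats each rival — A (3–2), B (3–2) — so C is the Condorcet winner.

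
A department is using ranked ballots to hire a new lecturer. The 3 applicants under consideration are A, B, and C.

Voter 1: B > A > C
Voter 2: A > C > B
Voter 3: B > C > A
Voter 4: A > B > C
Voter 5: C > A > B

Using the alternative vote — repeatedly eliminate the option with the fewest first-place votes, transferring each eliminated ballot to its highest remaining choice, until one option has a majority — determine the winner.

Round 1: A 2, B 2, C 1. C has the fewest and is eliminated.
Round 2: A 3, B 2. A has a majority.

A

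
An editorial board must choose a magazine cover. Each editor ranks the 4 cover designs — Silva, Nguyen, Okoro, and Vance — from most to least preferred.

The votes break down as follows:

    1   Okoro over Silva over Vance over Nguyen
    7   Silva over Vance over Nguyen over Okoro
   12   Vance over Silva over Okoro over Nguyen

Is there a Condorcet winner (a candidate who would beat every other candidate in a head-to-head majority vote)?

Head-to-head results (20 voters total):
Silva vs Nguyen: Silva wins 20–0.
Silva vs Okoro: Silva wins 19–1.
Silva vs Vance: Vance wins 12–8.
Nguyen vs Okoro: Okoro wins 13–7.
Nguyen vs Vance: Vance wins 20–0.
Okoro vs Vance: Vance wins 19–1.
Vance beats each rival — Silva (12–8), Nguyen (20–0), Okoro (19–1) — so Vance is the Condorcet winner.

Yes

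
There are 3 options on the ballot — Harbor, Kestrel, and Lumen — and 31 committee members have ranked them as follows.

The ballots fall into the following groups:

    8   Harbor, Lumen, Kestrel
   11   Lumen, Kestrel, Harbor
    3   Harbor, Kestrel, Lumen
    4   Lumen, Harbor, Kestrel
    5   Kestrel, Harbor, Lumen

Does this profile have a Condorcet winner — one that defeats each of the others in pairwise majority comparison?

Head-to-head results (31 voters total):
Harbor vs Kestrel: Kestrel wins 16–15.
Harbor vs Lumen: Harbor wins 16–15.
Kestrel vs Lumen: Lumen wins 23–8.
No candidate beats all others: Harbor beats Lumen beats Kestrel beats Harbor, a majority cycle.

No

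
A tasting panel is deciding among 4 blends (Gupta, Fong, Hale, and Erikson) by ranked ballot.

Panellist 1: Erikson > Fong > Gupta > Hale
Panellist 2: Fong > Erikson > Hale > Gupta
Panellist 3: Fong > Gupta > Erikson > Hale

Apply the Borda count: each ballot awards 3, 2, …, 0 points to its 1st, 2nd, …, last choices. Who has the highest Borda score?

Fong

Borda scores:
  Gupta: 1 + 0 + 2 = 3
  Fong: 2 + 3 + 3 = 8
  Hale: 0 + 1 + 0 = 1
  Erikson: 3 + 2 + 1 = 6
Fong has the highest total.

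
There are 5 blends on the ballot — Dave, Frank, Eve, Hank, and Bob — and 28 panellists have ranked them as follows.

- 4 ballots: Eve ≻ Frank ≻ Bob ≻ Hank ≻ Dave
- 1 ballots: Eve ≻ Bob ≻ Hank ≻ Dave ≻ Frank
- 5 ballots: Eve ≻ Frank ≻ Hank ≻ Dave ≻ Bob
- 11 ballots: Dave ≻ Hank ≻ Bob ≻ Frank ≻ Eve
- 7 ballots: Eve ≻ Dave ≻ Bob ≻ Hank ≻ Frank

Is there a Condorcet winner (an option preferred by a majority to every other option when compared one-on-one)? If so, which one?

Head-to-head results (28 voters total):
Dave vs Frank: Dave wins 19–9.
Dave vs Eve: Eve wins 17–11.
Dave vs Hank: Dave wins 18–10.
Dave vs Bob: Dave wins 23–5.
Frank vs Eve: Eve wins 17–11.
Frank vs Hank: Hank wins 19–9.
Frank vs Bob: Bob wins 19–9.
Eve vs Hank: Eve wins 17–11.
Eve vs Bob: Eve wins 17–11.
Hank vs Bob: Hank wins 16–12.
Eve beats each rival — Dave (17–11), Frank (17–11), Hank (17–11), Bob (17–11) — so Eve is the Condorcet winner.

Eve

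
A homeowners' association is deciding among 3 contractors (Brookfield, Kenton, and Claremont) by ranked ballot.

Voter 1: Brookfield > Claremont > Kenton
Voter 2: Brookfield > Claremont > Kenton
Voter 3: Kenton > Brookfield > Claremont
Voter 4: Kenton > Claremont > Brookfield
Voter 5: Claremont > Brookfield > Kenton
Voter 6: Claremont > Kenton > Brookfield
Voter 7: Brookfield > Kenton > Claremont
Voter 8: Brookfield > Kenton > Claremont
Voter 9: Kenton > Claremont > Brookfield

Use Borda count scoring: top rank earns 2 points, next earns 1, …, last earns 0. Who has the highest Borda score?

Brookfield

Borda scores:
  Brookfield: 2 + 2 + 1 + 0 + 1 + 0 + 2 + 2 + 0 = 10
  Kenton: 0 + 0 + 2 + 2 + 0 + 1 + 1 + 1 + 2 = 9
  Claremont: 1 + 1 + 0 + 1 + 2 + 2 + 0 + 0 + 1 = 8
Brookfield has the highest total.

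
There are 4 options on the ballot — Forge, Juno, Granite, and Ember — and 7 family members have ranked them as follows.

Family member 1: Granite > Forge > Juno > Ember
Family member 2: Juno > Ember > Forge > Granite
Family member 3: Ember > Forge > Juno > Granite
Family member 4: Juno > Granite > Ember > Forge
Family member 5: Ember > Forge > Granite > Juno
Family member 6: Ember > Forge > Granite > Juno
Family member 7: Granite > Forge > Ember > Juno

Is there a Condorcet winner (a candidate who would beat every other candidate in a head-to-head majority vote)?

Head-to-head results (7 voters total):
Forge vs Juno: Forge wins 5–2.
Forge vs Granite: Forge wins 4–3.
Forge vs Ember: Ember wins 5–2.
Juno vs Granite: Granite wins 4–3.
Juno vs Ember: Ember wins 4–3.
Granite vs Ember: Ember wins 4–3.
Ember beats each rival — Forge (5–2), Juno (4–3), Granite (4–3) — so Ember is the Condorcet winner.

Yes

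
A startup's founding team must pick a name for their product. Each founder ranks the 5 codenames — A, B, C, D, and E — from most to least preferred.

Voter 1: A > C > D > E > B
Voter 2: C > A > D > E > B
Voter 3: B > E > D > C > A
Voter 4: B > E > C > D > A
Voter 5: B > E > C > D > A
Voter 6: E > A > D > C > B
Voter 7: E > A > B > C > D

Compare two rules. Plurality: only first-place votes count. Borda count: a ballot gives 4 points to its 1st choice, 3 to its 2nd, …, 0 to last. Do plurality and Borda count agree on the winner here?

No

Plurality first-place counts: A 1, B 3, C 1, D 0, E 2 → B.
Borda totals: A 13, B 14, C 14, D 10, E 19 → E.
The two rules disagree: plurality picks B, Borda picks E.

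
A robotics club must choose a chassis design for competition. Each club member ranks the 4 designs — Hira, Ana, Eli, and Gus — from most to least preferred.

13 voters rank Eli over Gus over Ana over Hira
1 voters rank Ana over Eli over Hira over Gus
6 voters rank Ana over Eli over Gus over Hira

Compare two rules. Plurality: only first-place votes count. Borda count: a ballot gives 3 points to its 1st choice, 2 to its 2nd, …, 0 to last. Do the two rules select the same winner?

Plurality first-place counts: Hira 0, Ana 7, Eli 13, Gus 0 → Eli.
Borda totals: Hira 1, Ana 34, Eli 53, Gus 32 → Eli.
The two rules agree on Eli.

Yes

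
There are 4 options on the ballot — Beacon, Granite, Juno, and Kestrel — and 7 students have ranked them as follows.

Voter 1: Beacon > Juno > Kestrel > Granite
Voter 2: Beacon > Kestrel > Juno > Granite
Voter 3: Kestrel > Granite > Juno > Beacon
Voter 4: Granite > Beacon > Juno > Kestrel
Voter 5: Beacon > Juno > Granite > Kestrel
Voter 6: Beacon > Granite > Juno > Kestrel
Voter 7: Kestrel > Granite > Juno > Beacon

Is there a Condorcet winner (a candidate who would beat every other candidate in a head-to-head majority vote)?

Head-to-head results (7 voters total):
Beacon vs Granite: Beacon wins 4–3.
Beacon vs Juno: Beacon wins 5–2.
Beacon vs Kestrel: Beacon wins 5–2.
Granite vs Juno: Granite wins 4–3.
Granite vs Kestrel: Kestrel wins 4–3.
Juno vs Kestrel: Juno wins 4–3.
Beacon beats each rival — Granite (4–3), Juno (5–2), Kestrel (5–2) — so Beacon is the Condorcet winner.

Yes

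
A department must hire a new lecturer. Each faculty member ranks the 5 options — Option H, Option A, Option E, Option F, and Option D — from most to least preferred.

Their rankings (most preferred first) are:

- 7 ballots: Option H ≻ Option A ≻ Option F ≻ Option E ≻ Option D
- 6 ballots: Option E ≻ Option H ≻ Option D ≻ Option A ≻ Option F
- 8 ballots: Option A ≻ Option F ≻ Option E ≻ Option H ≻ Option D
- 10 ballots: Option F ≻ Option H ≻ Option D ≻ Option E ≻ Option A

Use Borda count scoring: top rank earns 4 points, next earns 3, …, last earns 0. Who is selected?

Borda scores:
  Option H: 7·4 + 6·3 + 8·1 + 10·3 = 84
  Option A: 7·3 + 6·1 + 8·4 + 10·0 = 59
  Option E: 7·1 + 6·4 + 8·2 + 10·1 = 57
  Option F: 7·2 + 6·0 + 8·3 + 10·4 = 78
  Option D: 7·0 + 6·2 + 8·0 + 10·2 = 32
Option H has the highest total.

Option H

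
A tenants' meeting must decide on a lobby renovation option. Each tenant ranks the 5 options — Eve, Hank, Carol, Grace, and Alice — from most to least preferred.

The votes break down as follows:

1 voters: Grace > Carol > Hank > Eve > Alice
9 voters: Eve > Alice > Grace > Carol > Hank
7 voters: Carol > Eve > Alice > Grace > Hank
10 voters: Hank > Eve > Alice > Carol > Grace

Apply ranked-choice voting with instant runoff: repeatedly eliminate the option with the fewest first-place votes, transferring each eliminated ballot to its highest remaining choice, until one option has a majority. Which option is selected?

Eve

Round 1: Hank 10, Eve 9, Carol 7, Grace 1, Alice 0. Alice has the fewest and is eliminated.
Round 2: Hank 10, Eve 9, Carol 7, Grace 1. Grace has the fewest and is eliminated.
Round 3: Hank 10, Eve 9, Carol 8. Carol has the fewest and is eliminated.
Round 4: Eve 16, Hank 11. Eve has a majority.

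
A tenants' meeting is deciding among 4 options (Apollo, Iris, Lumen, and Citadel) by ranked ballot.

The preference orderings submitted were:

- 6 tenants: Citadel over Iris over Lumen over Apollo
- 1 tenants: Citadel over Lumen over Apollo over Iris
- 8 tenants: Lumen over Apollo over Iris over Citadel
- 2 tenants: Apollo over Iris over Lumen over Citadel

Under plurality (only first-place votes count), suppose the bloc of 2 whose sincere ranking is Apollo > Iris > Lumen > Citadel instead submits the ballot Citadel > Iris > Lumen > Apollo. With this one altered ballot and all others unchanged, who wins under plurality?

First-place totals with the altered ballot: Apollo 0, Iris 0, Lumen 8, Citadel 9.
The switch changes the winner from Lumen to Citadel.

Citadel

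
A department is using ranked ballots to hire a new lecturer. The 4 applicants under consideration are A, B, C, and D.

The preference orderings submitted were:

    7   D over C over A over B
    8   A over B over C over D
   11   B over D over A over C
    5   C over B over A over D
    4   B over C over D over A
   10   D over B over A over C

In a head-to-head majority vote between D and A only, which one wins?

D

Ballots ranking D above A: 7+11+4+10 = 32.
Ballots ranking A above D: 8+5 = 13.
D wins the head-to-head, 32–13.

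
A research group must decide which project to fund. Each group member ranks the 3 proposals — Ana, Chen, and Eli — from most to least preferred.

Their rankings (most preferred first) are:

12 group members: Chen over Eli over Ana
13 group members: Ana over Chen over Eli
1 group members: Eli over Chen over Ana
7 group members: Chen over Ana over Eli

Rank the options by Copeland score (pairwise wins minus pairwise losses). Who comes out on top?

Chen

Pairwise results:
  Ana vs Chen: Chen wins 20–13.
  Ana vs Eli: Ana wins 20–13.
  Chen vs Eli: Chen wins 32–1.
Copeland scores (wins − losses):
  Ana: 1 − 1 = 0
  Chen: 2 − 0 = 2
  Eli: 0 − 2 = -2
Chen has the best Copeland score.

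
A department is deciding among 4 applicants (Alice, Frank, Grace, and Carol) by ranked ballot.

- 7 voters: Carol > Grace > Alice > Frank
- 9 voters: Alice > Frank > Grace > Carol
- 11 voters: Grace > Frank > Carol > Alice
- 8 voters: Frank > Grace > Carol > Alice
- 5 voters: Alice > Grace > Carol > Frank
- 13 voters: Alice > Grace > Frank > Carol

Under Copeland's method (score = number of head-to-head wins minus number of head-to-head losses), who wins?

Pairwise results:
  Alice vs Frank: Alice wins 34–19.
  Alice vs Grace: Alice wins 27–26.
  Alice vs Carol: Alice wins 27–26.
  Frank vs Grace: Grace wins 36–17.
  Frank vs Carol: Frank wins 41–12.
  Grace vs Carol: Grace wins 46–7.
Copeland scores (wins − losses):
  Alice: 3 − 0 = 3
  Frank: 1 − 2 = -1
  Grace: 2 − 1 = 1
  Carol: 0 − 3 = -3
Alice has the best Copeland score.

Alice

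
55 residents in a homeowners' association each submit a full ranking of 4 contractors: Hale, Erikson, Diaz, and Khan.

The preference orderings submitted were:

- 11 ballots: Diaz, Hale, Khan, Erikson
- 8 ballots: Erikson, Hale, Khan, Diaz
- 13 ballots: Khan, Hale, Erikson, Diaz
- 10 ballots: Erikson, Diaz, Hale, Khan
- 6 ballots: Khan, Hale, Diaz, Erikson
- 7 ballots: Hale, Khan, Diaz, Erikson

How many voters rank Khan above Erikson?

Ballots ranking Khan above Erikson: 11+13+6+7 = 37.
Ballots ranking Erikson above Khan: 8+10 = 18.
So 37 of 55 voters prefer Khan to Erikson.

37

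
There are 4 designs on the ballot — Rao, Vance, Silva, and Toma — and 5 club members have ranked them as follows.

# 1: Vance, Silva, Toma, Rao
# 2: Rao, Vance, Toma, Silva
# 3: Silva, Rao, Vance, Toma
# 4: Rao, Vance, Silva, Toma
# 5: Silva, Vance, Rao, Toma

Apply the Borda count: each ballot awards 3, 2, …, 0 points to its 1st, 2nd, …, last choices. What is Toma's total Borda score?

Borda scores:
  Rao: 0 + 3 + 2 + 3 + 1 = 9
  Vance: 3 + 2 + 1 + 2 + 2 = 10
  Silva: 2 + 0 + 3 + 1 + 3 = 9
  Toma: 1 + 1 + 0 + 0 + 0 = 2

2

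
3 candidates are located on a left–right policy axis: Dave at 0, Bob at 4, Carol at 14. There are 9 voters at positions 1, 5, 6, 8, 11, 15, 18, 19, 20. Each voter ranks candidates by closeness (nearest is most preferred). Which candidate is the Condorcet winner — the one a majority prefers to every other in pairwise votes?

Carol

With single-peaked preferences on a line, the Condorcet winner is the candidate closest to the median voter.
The median voter (position 11) is closest to Carol at 14.
Check: Carol vs Bob — voters closer to Carol: 5 of 9.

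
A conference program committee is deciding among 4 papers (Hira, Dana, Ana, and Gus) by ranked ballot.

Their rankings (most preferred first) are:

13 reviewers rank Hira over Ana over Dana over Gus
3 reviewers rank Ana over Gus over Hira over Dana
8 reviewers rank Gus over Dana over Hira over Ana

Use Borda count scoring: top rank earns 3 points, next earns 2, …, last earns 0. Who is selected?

Borda scores:
  Hira: 13·3 + 3·1 + 8·1 = 50
  Dana: 13·1 + 3·0 + 8·2 = 29
  Ana: 13·2 + 3·3 + 8·0 = 35
  Gus: 13·0 + 3·2 + 8·3 = 30
Hira has the highest total.

Hira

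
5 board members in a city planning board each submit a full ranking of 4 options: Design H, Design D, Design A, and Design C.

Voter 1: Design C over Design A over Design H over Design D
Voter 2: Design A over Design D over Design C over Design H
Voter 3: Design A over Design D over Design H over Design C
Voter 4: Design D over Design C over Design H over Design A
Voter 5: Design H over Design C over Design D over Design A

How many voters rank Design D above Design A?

Ballots ranking Design D above Design A: 2.
Ballots ranking Design A above Design D: 3.
So 2 of 5 voters prefer Design D to Design A.

2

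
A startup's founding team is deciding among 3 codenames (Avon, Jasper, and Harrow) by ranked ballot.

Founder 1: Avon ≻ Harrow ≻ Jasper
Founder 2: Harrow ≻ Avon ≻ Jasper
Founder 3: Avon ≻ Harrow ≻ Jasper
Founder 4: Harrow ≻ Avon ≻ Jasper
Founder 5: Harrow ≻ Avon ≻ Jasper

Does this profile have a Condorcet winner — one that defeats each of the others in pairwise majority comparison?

Head-to-head results (5 voters total):
Avon vs Jasper: Avon wins 5–0.
Avon vs Harrow: Harrow wins 3–2.
Jasper vs Harrow: Harrow wins 5–0.
Harrow beats each rival — Avon (3–2), Jasper (5–0) — so Harrow is the Condorcet winner.

Yes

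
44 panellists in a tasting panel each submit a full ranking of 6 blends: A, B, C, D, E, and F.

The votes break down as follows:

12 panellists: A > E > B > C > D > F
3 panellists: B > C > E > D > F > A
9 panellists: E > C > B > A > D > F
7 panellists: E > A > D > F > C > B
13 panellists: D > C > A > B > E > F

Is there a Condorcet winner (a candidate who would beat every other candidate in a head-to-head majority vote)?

Head-to-head results (44 voters total):
A vs B: A wins 32–12.
A vs C: C wins 25–19.
A vs D: A wins 28–16.
A vs E: A wins 25–19.
A vs F: A wins 41–3.
B vs C: C wins 29–15.
B vs D: B wins 24–20.
B vs E: E wins 28–16.
B vs F: B wins 37–7.
C vs D: C wins 24–20.
C vs E: E wins 28–16.
C vs F: C wins 37–7.
D vs E: E wins 31–13.
D vs F: D wins 44–0.
E vs F: E wins 44–0.
No candidate beats all others: A beats E beats C beats A, a majority cycle.

No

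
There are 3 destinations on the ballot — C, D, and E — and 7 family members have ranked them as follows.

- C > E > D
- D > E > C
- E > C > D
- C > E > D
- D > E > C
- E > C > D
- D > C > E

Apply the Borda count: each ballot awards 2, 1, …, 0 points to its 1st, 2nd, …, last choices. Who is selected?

E

Borda scores:
  C: 2 + 0 + 1 + 2 + 0 + 1 + 1 = 7
  D: 0 + 2 + 0 + 0 + 2 + 0 + 2 = 6
  E: 1 + 1 + 2 + 1 + 1 + 2 + 0 = 8
E has the highest total.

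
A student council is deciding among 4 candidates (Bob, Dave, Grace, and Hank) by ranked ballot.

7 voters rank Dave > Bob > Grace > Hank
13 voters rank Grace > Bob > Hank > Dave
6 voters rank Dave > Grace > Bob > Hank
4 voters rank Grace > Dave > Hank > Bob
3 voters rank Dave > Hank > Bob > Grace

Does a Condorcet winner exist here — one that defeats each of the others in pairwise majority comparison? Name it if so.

Grace

Head-to-head results (33 voters total):
Bob vs Dave: Dave wins 20–13.
Bob vs Grace: Grace wins 23–10.
Bob vs Hank: Bob wins 26–7.
Dave vs Grace: Grace wins 17–16.
Dave vs Hank: Dave wins 20–13.
Grace vs Hank: Grace wins 30–3.
Grace beats each rival — Bob (23–10), Dave (17–16), Hank (30–3) — so Grace is the Condorcet winner.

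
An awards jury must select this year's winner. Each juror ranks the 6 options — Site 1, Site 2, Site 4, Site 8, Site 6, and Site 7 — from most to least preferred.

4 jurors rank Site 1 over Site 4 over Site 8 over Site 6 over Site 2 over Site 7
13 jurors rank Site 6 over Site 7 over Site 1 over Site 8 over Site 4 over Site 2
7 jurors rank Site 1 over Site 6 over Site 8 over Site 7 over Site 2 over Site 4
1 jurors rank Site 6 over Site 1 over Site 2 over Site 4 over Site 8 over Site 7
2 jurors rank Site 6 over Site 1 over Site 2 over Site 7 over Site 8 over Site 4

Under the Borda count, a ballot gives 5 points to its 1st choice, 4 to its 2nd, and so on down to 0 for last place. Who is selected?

Borda scores:
  Site 1: 4·5 + 13·3 + 7·5 + 4 + 2·4 = 106
  Site 2: 4·1 + 13·0 + 7·1 + 3 + 2·3 = 20
  Site 4: 4·4 + 13·1 + 7·0 + 2 + 2·0 = 31
  Site 8: 4·3 + 13·2 + 7·3 + 1 + 2·1 = 62
  Site 6: 4·2 + 13·5 + 7·4 + 5 + 2·5 = 116
  Site 7: 4·0 + 13·4 + 7·2 + 0 + 2·2 = 70
Site 6 has the highest total.

Site 6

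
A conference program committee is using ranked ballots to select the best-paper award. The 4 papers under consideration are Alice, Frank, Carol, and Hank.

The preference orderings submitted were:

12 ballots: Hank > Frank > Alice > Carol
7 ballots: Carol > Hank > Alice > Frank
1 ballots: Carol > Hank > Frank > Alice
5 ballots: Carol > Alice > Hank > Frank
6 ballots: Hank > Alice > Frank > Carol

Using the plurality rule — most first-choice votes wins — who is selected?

First-place vote totals:
  Alice: 0
  Frank: 0
  Carol: 13
  Hank: 18
Hank has the most first-place votes.

Hank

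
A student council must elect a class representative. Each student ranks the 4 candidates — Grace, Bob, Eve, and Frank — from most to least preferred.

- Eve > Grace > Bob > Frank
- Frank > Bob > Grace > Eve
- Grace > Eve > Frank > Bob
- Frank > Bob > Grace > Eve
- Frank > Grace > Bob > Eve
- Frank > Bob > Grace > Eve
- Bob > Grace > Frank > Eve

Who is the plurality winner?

Frank

First-place vote totals:
  Grace: 1
  Bob: 1
  Eve: 1
  Frank: 4
Frank has the most first-place votes.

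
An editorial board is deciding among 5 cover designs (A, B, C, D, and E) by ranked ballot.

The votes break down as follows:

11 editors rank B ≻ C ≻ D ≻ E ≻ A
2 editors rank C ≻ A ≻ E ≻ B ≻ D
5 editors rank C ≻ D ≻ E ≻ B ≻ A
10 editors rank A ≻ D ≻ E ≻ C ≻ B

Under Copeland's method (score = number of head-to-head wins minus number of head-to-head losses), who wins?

Pairwise results:
  A vs B: B wins 16–12.
  A vs C: C wins 18–10.
  A vs D: D wins 16–12.
  A vs E: E wins 16–12.
  B vs C: C wins 17–11.
  B vs D: D wins 15–13.
  B vs E: E wins 17–11.
  C vs D: C wins 18–10.
  C vs E: C wins 18–10.
  D vs E: D wins 26–2.
Copeland scores (wins − losses):
  A: 0 − 4 = -4
  B: 1 − 3 = -2
  C: 4 − 0 = 4
  D: 3 − 1 = 2
  E: 2 − 2 = 0
C has the best Copeland score.

C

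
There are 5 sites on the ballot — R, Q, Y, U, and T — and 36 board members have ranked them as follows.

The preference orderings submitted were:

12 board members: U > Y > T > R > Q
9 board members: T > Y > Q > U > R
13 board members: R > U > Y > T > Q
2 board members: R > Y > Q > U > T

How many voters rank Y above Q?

Ballots ranking Y above Q: 12+9+13+2 = 36.
Ballots ranking Q above Y: 0.
So 36 of 36 voters prefer Y to Q.

36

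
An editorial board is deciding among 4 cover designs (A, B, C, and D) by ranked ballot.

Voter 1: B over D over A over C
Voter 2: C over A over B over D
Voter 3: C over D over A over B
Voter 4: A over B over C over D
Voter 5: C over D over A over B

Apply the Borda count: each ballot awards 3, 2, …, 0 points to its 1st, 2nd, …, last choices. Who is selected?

C

Borda scores:
  A: 1 + 2 + 1 + 3 + 1 = 8
  B: 3 + 1 + 0 + 2 + 0 = 6
  C: 0 + 3 + 3 + 1 + 3 = 10
  D: 2 + 0 + 2 + 0 + 2 = 6
C has the highest total.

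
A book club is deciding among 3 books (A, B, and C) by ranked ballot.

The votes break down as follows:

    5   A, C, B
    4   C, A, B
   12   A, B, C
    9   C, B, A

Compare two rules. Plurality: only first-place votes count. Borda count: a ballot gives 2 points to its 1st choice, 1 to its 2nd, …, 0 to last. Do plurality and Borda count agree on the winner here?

Yes

Plurality first-place counts: A 17, B 0, C 13 → A.
Borda totals: A 38, B 21, C 31 → A.
The two rules agree on A.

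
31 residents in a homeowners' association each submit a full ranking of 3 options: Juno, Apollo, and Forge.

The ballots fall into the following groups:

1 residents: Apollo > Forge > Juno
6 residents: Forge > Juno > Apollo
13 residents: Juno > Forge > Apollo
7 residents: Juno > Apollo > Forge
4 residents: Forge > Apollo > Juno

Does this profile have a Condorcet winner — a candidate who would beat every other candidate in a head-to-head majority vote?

Yes

Head-to-head results (31 voters total):
Juno vs Apollo: Juno wins 26–5.
Juno vs Forge: Juno wins 20–11.
Apollo vs Forge: Forge wins 23–8.
Juno beats each rival — Apollo (26–5), Forge (20–11) — so Juno is the Condorcet winner.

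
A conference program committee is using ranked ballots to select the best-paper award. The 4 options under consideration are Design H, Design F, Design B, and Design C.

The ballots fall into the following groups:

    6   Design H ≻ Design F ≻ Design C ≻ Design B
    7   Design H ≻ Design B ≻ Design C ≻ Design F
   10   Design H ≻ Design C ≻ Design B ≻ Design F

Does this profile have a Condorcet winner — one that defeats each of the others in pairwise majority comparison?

Yes

Head-to-head results (23 voters total):
Design H vs Design F: Design H wins 23–0.
Design H vs Design B: Design H wins 23–0.
Design H vs Design C: Design H wins 23–0.
Design F vs Design B: Design B wins 17–6.
Design F vs Design C: Design C wins 17–6.
Design B vs Design C: Design C wins 16–7.
Design H beats each rival — Design F (23–0), Design B (23–0), Design C (23–0) — so Design H is the Condorcet winner.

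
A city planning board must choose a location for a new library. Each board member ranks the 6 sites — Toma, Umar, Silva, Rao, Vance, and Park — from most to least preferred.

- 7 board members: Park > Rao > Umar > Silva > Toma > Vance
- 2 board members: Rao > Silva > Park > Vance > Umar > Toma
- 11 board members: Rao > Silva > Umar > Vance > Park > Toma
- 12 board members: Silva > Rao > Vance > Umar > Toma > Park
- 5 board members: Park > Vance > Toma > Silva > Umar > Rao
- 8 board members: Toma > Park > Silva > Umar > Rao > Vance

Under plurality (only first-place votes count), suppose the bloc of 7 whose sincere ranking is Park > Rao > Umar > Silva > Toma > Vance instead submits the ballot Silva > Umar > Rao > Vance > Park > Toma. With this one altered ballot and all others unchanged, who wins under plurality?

Silva

First-place totals with the altered ballot: Toma 8, Umar 0, Silva 19, Rao 13, Vance 0, Park 5.
The switch changes the winner from Rao to Silva.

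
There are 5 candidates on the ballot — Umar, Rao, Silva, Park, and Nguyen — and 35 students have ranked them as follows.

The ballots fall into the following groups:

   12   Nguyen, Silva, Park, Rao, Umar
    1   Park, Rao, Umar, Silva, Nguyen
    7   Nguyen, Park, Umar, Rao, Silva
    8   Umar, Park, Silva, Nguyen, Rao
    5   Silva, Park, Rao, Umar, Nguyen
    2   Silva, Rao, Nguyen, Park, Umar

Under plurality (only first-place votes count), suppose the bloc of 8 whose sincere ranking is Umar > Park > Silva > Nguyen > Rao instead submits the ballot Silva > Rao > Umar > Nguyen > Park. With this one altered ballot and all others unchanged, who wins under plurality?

First-place totals with the altered ballot: Umar 0, Rao 0, Silva 15, Park 1, Nguyen 19.
The winner is unchanged: still Nguyen.

Nguyen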